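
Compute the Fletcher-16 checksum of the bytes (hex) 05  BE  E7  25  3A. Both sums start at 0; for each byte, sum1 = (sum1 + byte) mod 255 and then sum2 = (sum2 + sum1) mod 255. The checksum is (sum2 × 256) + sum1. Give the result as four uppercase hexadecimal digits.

Running sums (mod 255):
  after byte 0 (05): sum1=5, sum2=5
  after byte 1 (BE): sum1=195, sum2=200
  after byte 2 (E7): sum1=171, sum2=116
  after byte 3 (25): sum1=208, sum2=69
  after byte 4 (3A): sum1=11, sum2=80
Checksum = sum2·256 + sum1 = 80·256 + 11 = 20491 = 0x500B.

500B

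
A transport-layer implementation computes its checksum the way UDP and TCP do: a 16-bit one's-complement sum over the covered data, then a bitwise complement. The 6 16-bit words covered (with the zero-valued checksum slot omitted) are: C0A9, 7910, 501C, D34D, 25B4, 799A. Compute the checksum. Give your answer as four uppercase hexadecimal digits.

038D

One's-complement addition (fold any carry out of bit 15 back into bit 0):
  0xC0A9 + 0x7910 = 0x139B9 → wrap carry → 0x39BA
  0x39BA + 0x501C = 0x089D6
  0x89D6 + 0xD34D = 0x15D23 → wrap carry → 0x5D24
  0x5D24 + 0x25B4 = 0x082D8
  0x82D8 + 0x799A = 0x0FC72
One's-complement sum = 0xFC72.
Checksum = ~0xFC72 & 0xFFFF = 0x038D.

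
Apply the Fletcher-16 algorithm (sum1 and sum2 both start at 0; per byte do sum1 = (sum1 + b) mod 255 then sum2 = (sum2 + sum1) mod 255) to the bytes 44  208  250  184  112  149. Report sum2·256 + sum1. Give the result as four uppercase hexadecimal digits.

Running sums (mod 255):
  after byte 0 (44): sum1=44, sum2=44
  after byte 1 (208): sum1=252, sum2=41
  after byte 2 (250): sum1=247, sum2=33
  after byte 3 (184): sum1=176, sum2=209
  after byte 4 (112): sum1=33, sum2=242
  after byte 5 (149): sum1=182, sum2=169
Checksum = sum2·256 + sum1 = 169·256 + 182 = 43446 = 0xA9B6.

A9B6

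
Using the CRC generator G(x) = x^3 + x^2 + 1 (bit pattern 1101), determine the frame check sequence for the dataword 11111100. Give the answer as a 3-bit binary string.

111

Append 3 zeros: 11111100000. Divide by 1101 (XOR where the leading bit is 1):
  pos 0: 1111 XOR 1101 = 0010
  pos 2: 1011 XOR 1101 = 0110
  pos 3: 1100 XOR 1101 = 0001
  pos 6: 1000 XOR 1101 = 0101
  pos 7: 1010 XOR 1101 = 0111
Remainder (last 3 bits) = 111. This is the CRC / FCS.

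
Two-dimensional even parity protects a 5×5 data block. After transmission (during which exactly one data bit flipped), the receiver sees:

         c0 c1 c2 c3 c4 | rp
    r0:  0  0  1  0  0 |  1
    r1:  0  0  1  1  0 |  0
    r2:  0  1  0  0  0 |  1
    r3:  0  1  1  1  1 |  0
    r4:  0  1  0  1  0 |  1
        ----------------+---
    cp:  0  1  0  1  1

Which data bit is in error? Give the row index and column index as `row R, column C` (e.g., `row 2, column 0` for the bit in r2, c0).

row 4, column 2

Recompute each row's even parity and compare to rp:
  r0: data parity 1, sent rp 1 → ok
  r1: data parity 0, sent rp 0 → ok
  r2: data parity 1, sent rp 1 → ok
  r3: data parity 0, sent rp 0 → ok
  r4: data parity 0, sent rp 1 → mismatch
Recompute each column's even parity and compare to cp:
  c0: data parity 0, sent cp 0 → ok
  c1: data parity 1, sent cp 1 → ok
  c2: data parity 1, sent cp 0 → mismatch
  c3: data parity 1, sent cp 1 → ok
  c4: data parity 1, sent cp 1 → ok
Exactly one row (r4) and one column (c2) fail → the flipped bit is at their intersection.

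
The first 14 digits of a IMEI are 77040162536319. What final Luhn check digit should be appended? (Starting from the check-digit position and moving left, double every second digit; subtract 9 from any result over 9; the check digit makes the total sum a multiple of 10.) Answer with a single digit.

Partial digits right→left: 9 1 3 6 3 5 2 6 1 0 4 0 7 7
Double every second digit counting from the check-digit position (so the 1st, 3rd, 5th, ... of the partial from the right).
  doubled (with −9 where >9): 9 6 6 4 2 8 5 → sum 40
  kept as-is: 1 6 5 6 0 0 7 → sum 25
Total = 40 + 25 = 65.
Check digit = (10 − (65 mod 10)) mod 10 = 5.

5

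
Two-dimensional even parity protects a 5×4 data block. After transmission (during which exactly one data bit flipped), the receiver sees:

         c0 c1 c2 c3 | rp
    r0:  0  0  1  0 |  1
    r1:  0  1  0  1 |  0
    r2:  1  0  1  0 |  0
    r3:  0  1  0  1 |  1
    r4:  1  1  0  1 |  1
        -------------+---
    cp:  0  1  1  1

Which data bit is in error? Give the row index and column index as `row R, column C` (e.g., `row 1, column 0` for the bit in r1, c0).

row 3, column 2

Recompute each row's even parity and compare to rp:
  r0: data parity 1, sent rp 1 → ok
  r1: data parity 0, sent rp 0 → ok
  r2: data parity 0, sent rp 0 → ok
  r3: data parity 0, sent rp 1 → mismatch
  r4: data parity 1, sent rp 1 → ok
Recompute each column's even parity and compare to cp:
  c0: data parity 0, sent cp 0 → ok
  c1: data parity 1, sent cp 1 → ok
  c2: data parity 0, sent cp 1 → mismatch
  c3: data parity 1, sent cp 1 → ok
Exactly one row (r3) and one column (c2) fail → the flipped bit is at their intersection.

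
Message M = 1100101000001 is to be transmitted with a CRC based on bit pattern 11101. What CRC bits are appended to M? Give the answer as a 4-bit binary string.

0100

Append 4 zeros: 11001010000010000. Divide by 11101 (XOR where the leading bit is 1):
  pos 0: 11001 XOR 11101 = 00100
  pos 2: 10001 XOR 11101 = 01100
  pos 3: 11000 XOR 11101 = 00101
  pos 5: 10100 XOR 11101 = 01001
  pos 6: 10010 XOR 11101 = 01111
  pos 7: 11110 XOR 11101 = 00011
  pos 10: 11100 XOR 11101 = 00001
Remainder (last 4 bits) = 0100. This is the CRC / FCS.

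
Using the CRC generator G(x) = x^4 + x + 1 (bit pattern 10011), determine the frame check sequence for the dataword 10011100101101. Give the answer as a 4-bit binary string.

0001

Append 4 zeros: 100111001011010000. Divide by 10011 (XOR where the leading bit is 1):
  pos 0: 10011 XOR 10011 = 00000
  pos 5: 10010 XOR 10011 = 00001
  pos 9: 11101 XOR 10011 = 01110
  pos 10: 11100 XOR 10011 = 01111
  pos 11: 11110 XOR 10011 = 01101
  pos 12: 11010 XOR 10011 = 01001
  pos 13: 10010 XOR 10011 = 00001
Remainder (last 4 bits) = 0001. This is the CRC / FCS.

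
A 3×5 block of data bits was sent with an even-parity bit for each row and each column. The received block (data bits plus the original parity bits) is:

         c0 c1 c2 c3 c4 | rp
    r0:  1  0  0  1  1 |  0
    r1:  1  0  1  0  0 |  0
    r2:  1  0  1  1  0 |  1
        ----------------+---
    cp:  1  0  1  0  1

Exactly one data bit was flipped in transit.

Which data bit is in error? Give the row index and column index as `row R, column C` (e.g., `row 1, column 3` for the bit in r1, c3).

row 0, column 2

Recompute each row's even parity and compare to rp:
  r0: data parity 1, sent rp 0 → mismatch
  r1: data parity 0, sent rp 0 → ok
  r2: data parity 1, sent rp 1 → ok
Recompute each column's even parity and compare to cp:
  c0: data parity 1, sent cp 1 → ok
  c1: data parity 0, sent cp 0 → ok
  c2: data parity 0, sent cp 1 → mismatch
  c3: data parity 0, sent cp 0 → ok
  c4: data parity 1, sent cp 1 → ok
Exactly one row (r0) and one column (c2) fail → the flipped bit is at their intersection.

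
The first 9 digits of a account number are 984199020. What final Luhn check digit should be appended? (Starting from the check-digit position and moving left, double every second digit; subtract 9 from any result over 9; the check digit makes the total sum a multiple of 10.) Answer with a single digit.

Partial digits right→left: 0 2 0 9 9 1 4 8 9
Double every second digit counting from the check-digit position (so the 1st, 3rd, 5th, ... of the partial from the right).
  doubled (with −9 where >9): 0 0 9 8 9 → sum 26
  kept as-is: 2 9 1 8 → sum 20
Total = 26 + 20 = 46.
Check digit = (10 − (46 mod 10)) mod 10 = 4.

4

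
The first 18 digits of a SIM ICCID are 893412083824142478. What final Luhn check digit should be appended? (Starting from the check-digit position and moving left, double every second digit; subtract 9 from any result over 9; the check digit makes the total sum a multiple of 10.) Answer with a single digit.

Partial digits right→left: 8 7 4 2 4 1 4 2 8 3 8 0 2 1 4 3 9 8
Double every second digit counting from the check-digit position (so the 1st, 3rd, 5th, ... of the partial from the right).
  doubled (with −9 where >9): 7 8 8 8 7 7 4 8 9 → sum 66
  kept as-is: 7 2 1 2 3 0 1 3 8 → sum 27
Total = 66 + 27 = 93.
Check digit = (10 − (93 mod 10)) mod 10 = 7.

7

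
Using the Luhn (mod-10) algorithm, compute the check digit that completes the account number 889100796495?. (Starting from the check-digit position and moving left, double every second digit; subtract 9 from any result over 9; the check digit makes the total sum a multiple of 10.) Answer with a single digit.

Partial digits right→left: 5 9 4 6 9 7 0 0 1 9 8 8
Double every second digit counting from the check-digit position (so the 1st, 3rd, 5th, ... of the partial from the right).
  doubled (with −9 where >9): 1 8 9 0 2 7 → sum 27
  kept as-is: 9 6 7 0 9 8 → sum 39
Total = 27 + 39 = 66.
Check digit = (10 − (66 mod 10)) mod 10 = 4.

4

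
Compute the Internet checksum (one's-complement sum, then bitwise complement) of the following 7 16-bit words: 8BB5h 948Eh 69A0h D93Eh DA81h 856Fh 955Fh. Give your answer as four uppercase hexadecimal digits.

One's-complement addition (fold any carry out of bit 15 back into bit 0):
  0x8BB5 + 0x948E = 0x12043 → wrap carry → 0x2044
  0x2044 + 0x69A0 = 0x089E4
  0x89E4 + 0xD93E = 0x16322 → wrap carry → 0x6323
  0x6323 + 0xDA81 = 0x13DA4 → wrap carry → 0x3DA5
  0x3DA5 + 0x856F = 0x0C314
  0xC314 + 0x955F = 0x15873 → wrap carry → 0x5874
One's-complement sum = 0x5874.
Checksum = ~0x5874 & 0xFFFF = 0xA78B.

A78B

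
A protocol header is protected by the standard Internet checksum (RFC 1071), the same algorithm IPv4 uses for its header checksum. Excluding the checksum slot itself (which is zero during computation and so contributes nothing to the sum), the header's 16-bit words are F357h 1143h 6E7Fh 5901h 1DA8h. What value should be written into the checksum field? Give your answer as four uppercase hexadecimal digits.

One's-complement addition (fold any carry out of bit 15 back into bit 0):
  0xF357 + 0x1143 = 0x1049A → wrap carry → 0x049B
  0x049B + 0x6E7F = 0x0731A
  0x731A + 0x5901 = 0x0CC1B
  0xCC1B + 0x1DA8 = 0x0E9C3
One's-complement sum = 0xE9C3.
Checksum = ~0xE9C3 & 0xFFFF = 0x163C.

163C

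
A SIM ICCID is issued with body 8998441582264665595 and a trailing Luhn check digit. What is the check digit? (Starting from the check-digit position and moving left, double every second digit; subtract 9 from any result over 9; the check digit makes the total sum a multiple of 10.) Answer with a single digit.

6

Partial digits right→left: 5 9 5 5 6 6 4 6 2 2 8 5 1 4 4 8 9 9 8
Double every second digit counting from the check-digit position (so the 1st, 3rd, 5th, ... of the partial from the right).
  doubled (with −9 where >9): 1 1 3 8 4 7 2 8 9 7 → sum 50
  kept as-is: 9 5 6 6 2 5 4 8 9 → sum 54
Total = 50 + 54 = 104.
Check digit = (10 − (104 mod 10)) mod 10 = 6.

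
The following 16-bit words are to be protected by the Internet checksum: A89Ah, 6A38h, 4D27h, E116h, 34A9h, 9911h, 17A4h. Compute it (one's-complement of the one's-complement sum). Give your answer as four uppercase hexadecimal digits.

D98F

One's-complement addition (fold any carry out of bit 15 back into bit 0):
  0xA89A + 0x6A38 = 0x112D2 → wrap carry → 0x12D3
  0x12D3 + 0x4D27 = 0x05FFA
  0x5FFA + 0xE116 = 0x14110 → wrap carry → 0x4111
  0x4111 + 0x34A9 = 0x075BA
  0x75BA + 0x9911 = 0x10ECB → wrap carry → 0x0ECC
  0x0ECC + 0x17A4 = 0x02670
One's-complement sum = 0x2670.
Checksum = ~0x2670 & 0xFFFF = 0xD98F.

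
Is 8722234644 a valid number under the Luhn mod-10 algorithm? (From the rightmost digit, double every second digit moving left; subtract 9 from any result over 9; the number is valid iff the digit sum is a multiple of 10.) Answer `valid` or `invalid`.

From the right, keep odd positions and double even positions (subtract 9 from any doubled value over 9):
  doubled (positions 2,4,...): 8 8 4 4 7 → sum 31
  kept (positions 1,3,...): 4 6 3 2 7 → sum 22
Total = 53.
53 mod 10 = 3, so the number is invalid.

invalid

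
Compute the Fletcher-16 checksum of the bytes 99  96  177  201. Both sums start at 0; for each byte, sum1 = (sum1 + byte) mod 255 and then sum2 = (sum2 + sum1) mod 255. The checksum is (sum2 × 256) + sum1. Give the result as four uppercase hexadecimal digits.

DB3F

Running sums (mod 255):
  after byte 0 (99): sum1=99, sum2=99
  after byte 1 (96): sum1=195, sum2=39
  after byte 2 (177): sum1=117, sum2=156
  after byte 3 (201): sum1=63, sum2=219
Checksum = sum2·256 + sum1 = 219·256 + 63 = 56127 = 0xDB3F.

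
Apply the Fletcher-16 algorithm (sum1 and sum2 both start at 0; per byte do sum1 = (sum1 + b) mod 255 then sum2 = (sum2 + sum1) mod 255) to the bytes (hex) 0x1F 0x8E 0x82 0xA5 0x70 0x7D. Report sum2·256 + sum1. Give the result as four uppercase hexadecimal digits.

DCC3

Running sums (mod 255):
  after byte 0 (0x1F): sum1=31, sum2=31
  after byte 1 (0x8E): sum1=173, sum2=204
  after byte 2 (0x82): sum1=48, sum2=252
  after byte 3 (0xA5): sum1=213, sum2=210
  after byte 4 (0x70): sum1=70, sum2=25
  after byte 5 (0x7D): sum1=195, sum2=220
Checksum = sum2·256 + sum1 = 220·256 + 195 = 56515 = 0xDCC3.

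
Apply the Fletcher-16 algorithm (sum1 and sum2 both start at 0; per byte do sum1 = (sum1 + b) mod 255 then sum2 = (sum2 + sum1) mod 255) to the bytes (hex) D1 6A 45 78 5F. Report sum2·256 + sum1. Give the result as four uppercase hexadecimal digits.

Running sums (mod 255):
  after byte 0 (D1): sum1=209, sum2=209
  after byte 1 (6A): sum1=60, sum2=14
  after byte 2 (45): sum1=129, sum2=143
  after byte 3 (78): sum1=249, sum2=137
  after byte 4 (5F): sum1=89, sum2=226
Checksum = sum2·256 + sum1 = 226·256 + 89 = 57945 = 0xE259.

E259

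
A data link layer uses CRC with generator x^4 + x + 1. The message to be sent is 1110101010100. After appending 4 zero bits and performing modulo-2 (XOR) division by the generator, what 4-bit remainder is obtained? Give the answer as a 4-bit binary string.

Append 4 zeros: 11101010101000000. Divide by 10011 (XOR where the leading bit is 1):
  pos 0: 11101 XOR 10011 = 01110
  pos 1: 11100 XOR 10011 = 01111
  pos 2: 11111 XOR 10011 = 01100
  pos 3: 11000 XOR 10011 = 01011
  pos 4: 10111 XOR 10011 = 00100
  pos 6: 10001 XOR 10011 = 00010
  pos 9: 10000 XOR 10011 = 00011
  pos 12: 11000 XOR 10011 = 01011
Remainder (last 4 bits) = 1011. This is the CRC / FCS.

1011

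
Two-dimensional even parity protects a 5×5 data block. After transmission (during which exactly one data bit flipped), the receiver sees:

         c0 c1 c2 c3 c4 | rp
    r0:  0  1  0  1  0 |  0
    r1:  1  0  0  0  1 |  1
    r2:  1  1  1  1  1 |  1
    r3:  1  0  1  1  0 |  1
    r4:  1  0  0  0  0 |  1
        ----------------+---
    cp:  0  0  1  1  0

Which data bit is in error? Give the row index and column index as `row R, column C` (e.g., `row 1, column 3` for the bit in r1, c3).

Recompute each row's even parity and compare to rp:
  r0: data parity 0, sent rp 0 → ok
  r1: data parity 0, sent rp 1 → mismatch
  r2: data parity 1, sent rp 1 → ok
  r3: data parity 1, sent rp 1 → ok
  r4: data parity 1, sent rp 1 → ok
Recompute each column's even parity and compare to cp:
  c0: data parity 0, sent cp 0 → ok
  c1: data parity 0, sent cp 0 → ok
  c2: data parity 0, sent cp 1 → mismatch
  c3: data parity 1, sent cp 1 → ok
  c4: data parity 0, sent cp 0 → ok
Exactly one row (r1) and one column (c2) fail → the flipped bit is at their intersection.

row 1, column 2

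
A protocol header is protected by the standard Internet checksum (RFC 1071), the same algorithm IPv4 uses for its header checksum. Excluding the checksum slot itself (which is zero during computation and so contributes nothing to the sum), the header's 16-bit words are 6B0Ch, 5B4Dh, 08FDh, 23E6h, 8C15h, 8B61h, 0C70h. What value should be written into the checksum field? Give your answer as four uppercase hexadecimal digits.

E8DB

One's-complement addition (fold any carry out of bit 15 back into bit 0):
  0x6B0C + 0x5B4D = 0x0C659
  0xC659 + 0x08FD = 0x0CF56
  0xCF56 + 0x23E6 = 0x0F33C
  0xF33C + 0x8C15 = 0x17F51 → wrap carry → 0x7F52
  0x7F52 + 0x8B61 = 0x10AB3 → wrap carry → 0x0AB4
  0x0AB4 + 0x0C70 = 0x01724
One's-complement sum = 0x1724.
Checksum = ~0x1724 & 0xFFFF = 0xE8DB.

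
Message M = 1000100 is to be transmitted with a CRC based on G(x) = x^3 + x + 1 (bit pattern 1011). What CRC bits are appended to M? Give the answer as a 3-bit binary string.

Append 3 zeros: 1000100000. Divide by 1011 (XOR where the leading bit is 1):
  pos 0: 1000 XOR 1011 = 0011
  pos 2: 1110 XOR 1011 = 0101
  pos 3: 1010 XOR 1011 = 0001
  pos 6: 1000 XOR 1011 = 0011
Remainder (last 3 bits) = 011. This is the CRC / FCS.

011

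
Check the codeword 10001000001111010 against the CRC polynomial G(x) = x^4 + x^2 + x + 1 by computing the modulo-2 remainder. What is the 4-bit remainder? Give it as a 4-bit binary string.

Modulo-2 division of 10001000001111010 by 10111:
  pos 0: 10001 XOR 10111 = 00110
  pos 2: 11000 XOR 10111 = 01111
  pos 3: 11110 XOR 10111 = 01001
  pos 4: 10010 XOR 10111 = 00101
  pos 6: 10101 XOR 10111 = 00010
  pos 9: 10111 XOR 10111 = 00000
Remainder = 0010 (nonzero — an error is detected).

0010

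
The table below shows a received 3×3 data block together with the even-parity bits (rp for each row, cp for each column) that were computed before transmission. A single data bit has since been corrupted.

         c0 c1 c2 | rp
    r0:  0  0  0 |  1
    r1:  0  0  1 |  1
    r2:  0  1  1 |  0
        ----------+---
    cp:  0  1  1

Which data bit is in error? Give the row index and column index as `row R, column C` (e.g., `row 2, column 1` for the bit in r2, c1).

row 0, column 2

Recompute each row's even parity and compare to rp:
  r0: data parity 0, sent rp 1 → mismatch
  r1: data parity 1, sent rp 1 → ok
  r2: data parity 0, sent rp 0 → ok
Recompute each column's even parity and compare to cp:
  c0: data parity 0, sent cp 0 → ok
  c1: data parity 1, sent cp 1 → ok
  c2: data parity 0, sent cp 1 → mismatch
Exactly one row (r0) and one column (c2) fail → the flipped bit is at their intersection.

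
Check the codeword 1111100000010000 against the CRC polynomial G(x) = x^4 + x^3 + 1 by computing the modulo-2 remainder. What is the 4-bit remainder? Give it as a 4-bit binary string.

Modulo-2 division of 1111100000010000 by 11001:
  pos 0: 11111 XOR 11001 = 00110
  pos 2: 11000 XOR 11001 = 00001
  pos 6: 10000 XOR 11001 = 01001
  pos 7: 10011 XOR 11001 = 01010
  pos 8: 10100 XOR 11001 = 01101
  pos 9: 11010 XOR 11001 = 00011
Remainder = 1100 (nonzero — an error is detected).

1100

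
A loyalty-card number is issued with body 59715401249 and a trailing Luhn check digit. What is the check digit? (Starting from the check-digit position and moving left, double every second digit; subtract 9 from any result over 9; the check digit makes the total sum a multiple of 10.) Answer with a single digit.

Partial digits right→left: 9 4 2 1 0 4 5 1 7 9 5
Double every second digit counting from the check-digit position (so the 1st, 3rd, 5th, ... of the partial from the right).
  doubled (with −9 where >9): 9 4 0 1 5 1 → sum 20
  kept as-is: 4 1 4 1 9 → sum 19
Total = 20 + 19 = 39.
Check digit = (10 − (39 mod 10)) mod 10 = 1.

1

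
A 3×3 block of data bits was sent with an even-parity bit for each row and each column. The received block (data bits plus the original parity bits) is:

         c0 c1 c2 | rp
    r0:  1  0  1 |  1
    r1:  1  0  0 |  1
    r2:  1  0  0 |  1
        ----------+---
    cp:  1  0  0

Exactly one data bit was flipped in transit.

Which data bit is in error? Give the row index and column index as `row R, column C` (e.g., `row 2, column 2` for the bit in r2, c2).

Recompute each row's even parity and compare to rp:
  r0: data parity 0, sent rp 1 → mismatch
  r1: data parity 1, sent rp 1 → ok
  r2: data parity 1, sent rp 1 → ok
Recompute each column's even parity and compare to cp:
  c0: data parity 1, sent cp 1 → ok
  c1: data parity 0, sent cp 0 → ok
  c2: data parity 1, sent cp 0 → mismatch
Exactly one row (r0) and one column (c2) fail → the flipped bit is at their intersection.

row 0, column 2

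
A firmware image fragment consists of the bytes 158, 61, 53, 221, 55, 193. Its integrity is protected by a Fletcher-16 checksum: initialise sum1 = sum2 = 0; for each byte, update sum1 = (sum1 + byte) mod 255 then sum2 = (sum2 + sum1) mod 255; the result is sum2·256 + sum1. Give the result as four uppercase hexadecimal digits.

88E7

Running sums (mod 255):
  after byte 0 (158): sum1=158, sum2=158
  after byte 1 (61): sum1=219, sum2=122
  after byte 2 (53): sum1=17, sum2=139
  after byte 3 (221): sum1=238, sum2=122
  after byte 4 (55): sum1=38, sum2=160
  after byte 5 (193): sum1=231, sum2=136
Checksum = sum2·256 + sum1 = 136·256 + 231 = 35047 = 0x88E7.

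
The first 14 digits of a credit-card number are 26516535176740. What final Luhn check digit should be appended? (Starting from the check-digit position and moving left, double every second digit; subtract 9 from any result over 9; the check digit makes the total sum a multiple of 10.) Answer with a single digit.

6

Partial digits right→left: 0 4 7 6 7 1 5 3 5 6 1 5 6 2
Double every second digit counting from the check-digit position (so the 1st, 3rd, 5th, ... of the partial from the right).
  doubled (with −9 where >9): 0 5 5 1 1 2 3 → sum 17
  kept as-is: 4 6 1 3 6 5 2 → sum 27
Total = 17 + 27 = 44.
Check digit = (10 − (44 mod 10)) mod 10 = 6.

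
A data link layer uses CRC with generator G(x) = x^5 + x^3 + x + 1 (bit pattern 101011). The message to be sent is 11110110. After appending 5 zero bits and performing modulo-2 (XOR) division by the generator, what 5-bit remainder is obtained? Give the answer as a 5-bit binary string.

Append 5 zeros: 1111011000000. Divide by 101011 (XOR where the leading bit is 1):
  pos 0: 111101 XOR 101011 = 010110
  pos 1: 101101 XOR 101011 = 000110
  pos 4: 110000 XOR 101011 = 011011
  pos 5: 110110 XOR 101011 = 011101
  pos 6: 111010 XOR 101011 = 010001
  pos 7: 100010 XOR 101011 = 001001
Remainder (last 5 bits) = 01001. This is the CRC / FCS.

01001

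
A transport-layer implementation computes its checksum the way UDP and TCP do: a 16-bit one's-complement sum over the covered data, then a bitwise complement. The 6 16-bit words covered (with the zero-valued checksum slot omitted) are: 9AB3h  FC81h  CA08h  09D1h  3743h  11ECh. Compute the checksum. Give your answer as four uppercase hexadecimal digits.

4BC1

One's-complement addition (fold any carry out of bit 15 back into bit 0):
  0x9AB3 + 0xFC81 = 0x19734 → wrap carry → 0x9735
  0x9735 + 0xCA08 = 0x1613D → wrap carry → 0x613E
  0x613E + 0x09D1 = 0x06B0F
  0x6B0F + 0x3743 = 0x0A252
  0xA252 + 0x11EC = 0x0B43E
One's-complement sum = 0xB43E.
Checksum = ~0xB43E & 0xFFFF = 0x4BC1.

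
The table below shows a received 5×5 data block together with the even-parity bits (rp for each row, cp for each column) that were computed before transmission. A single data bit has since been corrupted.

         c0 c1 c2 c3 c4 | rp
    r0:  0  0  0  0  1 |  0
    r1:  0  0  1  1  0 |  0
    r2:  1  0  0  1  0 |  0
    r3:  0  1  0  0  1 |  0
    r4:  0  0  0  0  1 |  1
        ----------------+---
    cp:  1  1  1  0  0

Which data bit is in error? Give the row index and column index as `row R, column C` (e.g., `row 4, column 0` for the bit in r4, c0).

row 0, column 4

Recompute each row's even parity and compare to rp:
  r0: data parity 1, sent rp 0 → mismatch
  r1: data parity 0, sent rp 0 → ok
  r2: data parity 0, sent rp 0 → ok
  r3: data parity 0, sent rp 0 → ok
  r4: data parity 1, sent rp 1 → ok
Recompute each column's even parity and compare to cp:
  c0: data parity 1, sent cp 1 → ok
  c1: data parity 1, sent cp 1 → ok
  c2: data parity 1, sent cp 1 → ok
  c3: data parity 0, sent cp 0 → ok
  c4: data parity 1, sent cp 0 → mismatch
Exactly one row (r0) and one column (c4) fail → the flipped bit is at their intersection.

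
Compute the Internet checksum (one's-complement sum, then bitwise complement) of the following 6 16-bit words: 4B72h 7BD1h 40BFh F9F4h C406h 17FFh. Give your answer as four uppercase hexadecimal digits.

One's-complement addition (fold any carry out of bit 15 back into bit 0):
  0x4B72 + 0x7BD1 = 0x0C743
  0xC743 + 0x40BF = 0x10802 → wrap carry → 0x0803
  0x0803 + 0xF9F4 = 0x101F7 → wrap carry → 0x01F8
  0x01F8 + 0xC406 = 0x0C5FE
  0xC5FE + 0x17FF = 0x0DDFD
One's-complement sum = 0xDDFD.
Checksum = ~0xDDFD & 0xFFFF = 0x2202.

2202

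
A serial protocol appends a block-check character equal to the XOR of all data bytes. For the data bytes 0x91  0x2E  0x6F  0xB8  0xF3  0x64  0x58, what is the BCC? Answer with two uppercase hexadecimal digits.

A7

XOR the bytes together:
  start with 0x91
  0x91 ⊕ 0x2E = 0xBF
  0xBF ⊕ 0x6F = 0xD0
  0xD0 ⊕ 0xB8 = 0x68
  0x68 ⊕ 0xF3 = 0x9B
  0x9B ⊕ 0x64 = 0xFF
  0xFF ⊕ 0x58 = 0xA7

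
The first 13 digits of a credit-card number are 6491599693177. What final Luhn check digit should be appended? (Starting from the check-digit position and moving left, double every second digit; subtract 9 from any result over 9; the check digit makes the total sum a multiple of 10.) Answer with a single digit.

Partial digits right→left: 7 7 1 3 9 6 9 9 5 1 9 4 6
Double every second digit counting from the check-digit position (so the 1st, 3rd, 5th, ... of the partial from the right).
  doubled (with −9 where >9): 5 2 9 9 1 9 3 → sum 38
  kept as-is: 7 3 6 9 1 4 → sum 30
Total = 38 + 30 = 68.
Check digit = (10 − (68 mod 10)) mod 10 = 2.

2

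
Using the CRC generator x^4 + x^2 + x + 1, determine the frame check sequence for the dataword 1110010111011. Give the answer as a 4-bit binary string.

Append 4 zeros: 11100101110110000. Divide by 10111 (XOR where the leading bit is 1):
  pos 0: 11100 XOR 10111 = 01011
  pos 1: 10111 XOR 10111 = 00000
  pos 7: 11101 XOR 10111 = 01010
  pos 8: 10101 XOR 10111 = 00010
  pos 11: 10000 XOR 10111 = 00111
Remainder (last 4 bits) = 1110. This is the CRC / FCS.

1110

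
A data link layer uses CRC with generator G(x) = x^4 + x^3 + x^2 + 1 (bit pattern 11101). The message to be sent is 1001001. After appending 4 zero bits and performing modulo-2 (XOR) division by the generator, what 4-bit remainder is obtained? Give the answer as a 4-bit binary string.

Append 4 zeros: 10010010000. Divide by 11101 (XOR where the leading bit is 1):
  pos 0: 10010 XOR 11101 = 01111
  pos 1: 11110 XOR 11101 = 00011
  pos 4: 11100 XOR 11101 = 00001
Remainder (last 4 bits) = 0100. This is the CRC / FCS.

0100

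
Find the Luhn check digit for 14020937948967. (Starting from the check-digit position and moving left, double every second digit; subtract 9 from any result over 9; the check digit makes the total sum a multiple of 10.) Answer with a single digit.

5

Partial digits right→left: 7 6 9 8 4 9 7 3 9 0 2 0 4 1
Double every second digit counting from the check-digit position (so the 1st, 3rd, 5th, ... of the partial from the right).
  doubled (with −9 where >9): 5 9 8 5 9 4 8 → sum 48
  kept as-is: 6 8 9 3 0 0 1 → sum 27
Total = 48 + 27 = 75.
Check digit = (10 − (75 mod 10)) mod 10 = 5.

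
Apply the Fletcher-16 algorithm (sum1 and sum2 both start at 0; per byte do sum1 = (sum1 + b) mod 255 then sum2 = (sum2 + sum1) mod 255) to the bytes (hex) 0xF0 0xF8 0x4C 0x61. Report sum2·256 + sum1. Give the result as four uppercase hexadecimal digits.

A897

Running sums (mod 255):
  after byte 0 (0xF0): sum1=240, sum2=240
  after byte 1 (0xF8): sum1=233, sum2=218
  after byte 2 (0x4C): sum1=54, sum2=17
  after byte 3 (0x61): sum1=151, sum2=168
Checksum = sum2·256 + sum1 = 168·256 + 151 = 43159 = 0xA897.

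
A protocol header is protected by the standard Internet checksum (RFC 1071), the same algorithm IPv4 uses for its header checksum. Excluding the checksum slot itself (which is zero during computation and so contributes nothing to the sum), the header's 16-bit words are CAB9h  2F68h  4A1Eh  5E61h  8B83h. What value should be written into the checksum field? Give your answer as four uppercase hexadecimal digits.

One's-complement addition (fold any carry out of bit 15 back into bit 0):
  0xCAB9 + 0x2F68 = 0x0FA21
  0xFA21 + 0x4A1E = 0x1443F → wrap carry → 0x4440
  0x4440 + 0x5E61 = 0x0A2A1
  0xA2A1 + 0x8B83 = 0x12E24 → wrap carry → 0x2E25
One's-complement sum = 0x2E25.
Checksum = ~0x2E25 & 0xFFFF = 0xD1DA.

D1DA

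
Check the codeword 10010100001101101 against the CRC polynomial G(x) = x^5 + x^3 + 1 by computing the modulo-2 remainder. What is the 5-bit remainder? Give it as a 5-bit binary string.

00000

Modulo-2 division of 10010100001101101 by 101001:
  pos 0: 100101 XOR 101001 = 001100
  pos 2: 110000 XOR 101001 = 011001
  pos 3: 110010 XOR 101001 = 011011
  pos 4: 110110 XOR 101001 = 011111
  pos 5: 111111 XOR 101001 = 010110
  pos 6: 101101 XOR 101001 = 000100
  pos 9: 100011 XOR 101001 = 001010
  pos 11: 101001 XOR 101001 = 000000
Remainder = 00000 (zero — the frame passes the CRC check).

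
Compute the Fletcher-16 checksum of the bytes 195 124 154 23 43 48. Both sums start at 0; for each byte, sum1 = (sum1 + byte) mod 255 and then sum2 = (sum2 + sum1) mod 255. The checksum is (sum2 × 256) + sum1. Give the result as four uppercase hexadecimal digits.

Running sums (mod 255):
  after byte 0 (195): sum1=195, sum2=195
  after byte 1 (124): sum1=64, sum2=4
  after byte 2 (154): sum1=218, sum2=222
  after byte 3 (23): sum1=241, sum2=208
  after byte 4 (43): sum1=29, sum2=237
  after byte 5 (48): sum1=77, sum2=59
Checksum = sum2·256 + sum1 = 59·256 + 77 = 15181 = 0x3B4D.

3B4D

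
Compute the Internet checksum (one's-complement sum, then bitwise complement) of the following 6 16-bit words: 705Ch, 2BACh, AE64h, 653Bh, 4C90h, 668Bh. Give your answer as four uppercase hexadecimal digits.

One's-complement addition (fold any carry out of bit 15 back into bit 0):
  0x705C + 0x2BAC = 0x09C08
  0x9C08 + 0xAE64 = 0x14A6C → wrap carry → 0x4A6D
  0x4A6D + 0x653B = 0x0AFA8
  0xAFA8 + 0x4C90 = 0x0FC38
  0xFC38 + 0x668B = 0x162C3 → wrap carry → 0x62C4
One's-complement sum = 0x62C4.
Checksum = ~0x62C4 & 0xFFFF = 0x9D3B.

9D3B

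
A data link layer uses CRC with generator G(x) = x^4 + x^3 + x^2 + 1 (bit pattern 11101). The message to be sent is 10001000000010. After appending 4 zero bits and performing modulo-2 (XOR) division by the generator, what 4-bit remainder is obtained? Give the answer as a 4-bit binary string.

0001

Append 4 zeros: 100010000000100000. Divide by 11101 (XOR where the leading bit is 1):
  pos 0: 10001 XOR 11101 = 01100
  pos 1: 11000 XOR 11101 = 00101
  pos 3: 10100 XOR 11101 = 01001
  pos 4: 10010 XOR 11101 = 01111
  pos 5: 11110 XOR 11101 = 00011
  pos 8: 11001 XOR 11101 = 00100
  pos 10: 10000 XOR 11101 = 01101
  pos 11: 11010 XOR 11101 = 00111
  pos 13: 11100 XOR 11101 = 00001
Remainder (last 4 bits) = 0001. This is the CRC / FCS.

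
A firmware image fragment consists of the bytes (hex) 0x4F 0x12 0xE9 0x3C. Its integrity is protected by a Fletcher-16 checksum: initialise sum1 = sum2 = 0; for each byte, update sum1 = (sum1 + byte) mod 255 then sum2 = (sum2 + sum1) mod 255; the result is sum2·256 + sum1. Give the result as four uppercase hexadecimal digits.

Running sums (mod 255):
  after byte 0 (0x4F): sum1=79, sum2=79
  after byte 1 (0x12): sum1=97, sum2=176
  after byte 2 (0xE9): sum1=75, sum2=251
  after byte 3 (0x3C): sum1=135, sum2=131
Checksum = sum2·256 + sum1 = 131·256 + 135 = 33671 = 0x8387.

8387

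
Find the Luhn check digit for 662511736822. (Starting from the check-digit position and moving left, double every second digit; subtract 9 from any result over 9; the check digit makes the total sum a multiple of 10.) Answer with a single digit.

3

Partial digits right→left: 2 2 8 6 3 7 1 1 5 2 6 6
Double every second digit counting from the check-digit position (so the 1st, 3rd, 5th, ... of the partial from the right).
  doubled (with −9 where >9): 4 7 6 2 1 3 → sum 23
  kept as-is: 2 6 7 1 2 6 → sum 24
Total = 23 + 24 = 47.
Check digit = (10 − (47 mod 10)) mod 10 = 3.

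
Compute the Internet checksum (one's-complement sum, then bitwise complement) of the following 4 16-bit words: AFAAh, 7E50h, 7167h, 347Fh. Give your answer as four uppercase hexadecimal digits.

One's-complement addition (fold any carry out of bit 15 back into bit 0):
  0xAFAA + 0x7E50 = 0x12DFA → wrap carry → 0x2DFB
  0x2DFB + 0x7167 = 0x09F62
  0x9F62 + 0x347F = 0x0D3E1
One's-complement sum = 0xD3E1.
Checksum = ~0xD3E1 & 0xFFFF = 0x2C1E.

2C1E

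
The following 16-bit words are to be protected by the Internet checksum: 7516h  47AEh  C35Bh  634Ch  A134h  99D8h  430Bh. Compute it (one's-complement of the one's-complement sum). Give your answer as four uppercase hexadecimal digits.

One's-complement addition (fold any carry out of bit 15 back into bit 0):
  0x7516 + 0x47AE = 0x0BCC4
  0xBCC4 + 0xC35B = 0x1801F → wrap carry → 0x8020
  0x8020 + 0x634C = 0x0E36C
  0xE36C + 0xA134 = 0x184A0 → wrap carry → 0x84A1
  0x84A1 + 0x99D8 = 0x11E79 → wrap carry → 0x1E7A
  0x1E7A + 0x430B = 0x06185
One's-complement sum = 0x6185.
Checksum = ~0x6185 & 0xFFFF = 0x9E7A.

9E7A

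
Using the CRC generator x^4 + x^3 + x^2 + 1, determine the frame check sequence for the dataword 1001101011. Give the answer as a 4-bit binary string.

1001

Append 4 zeros: 10011010110000. Divide by 11101 (XOR where the leading bit is 1):
  pos 0: 10011 XOR 11101 = 01110
  pos 1: 11100 XOR 11101 = 00001
  pos 5: 11011 XOR 11101 = 00110
  pos 7: 11000 XOR 11101 = 00101
  pos 9: 10100 XOR 11101 = 01001
Remainder (last 4 bits) = 1001. This is the CRC / FCS.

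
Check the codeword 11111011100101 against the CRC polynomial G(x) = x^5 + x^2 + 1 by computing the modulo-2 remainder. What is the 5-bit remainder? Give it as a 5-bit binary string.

00000

Modulo-2 division of 11111011100101 by 100101:
  pos 0: 111110 XOR 100101 = 011011
  pos 1: 110111 XOR 100101 = 010010
  pos 2: 100101 XOR 100101 = 000000
  pos 8: 100101 XOR 100101 = 000000
Remainder = 00000 (zero — the frame passes the CRC check).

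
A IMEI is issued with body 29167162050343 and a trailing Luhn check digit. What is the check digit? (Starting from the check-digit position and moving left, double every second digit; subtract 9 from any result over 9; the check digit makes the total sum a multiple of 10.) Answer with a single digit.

Partial digits right→left: 3 4 3 0 5 0 2 6 1 7 6 1 9 2
Double every second digit counting from the check-digit position (so the 1st, 3rd, 5th, ... of the partial from the right).
  doubled (with −9 where >9): 6 6 1 4 2 3 9 → sum 31
  kept as-is: 4 0 0 6 7 1 2 → sum 20
Total = 31 + 20 = 51.
Check digit = (10 − (51 mod 10)) mod 10 = 9.

9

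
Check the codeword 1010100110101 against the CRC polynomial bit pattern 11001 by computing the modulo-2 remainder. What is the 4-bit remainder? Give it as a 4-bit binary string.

0000

Modulo-2 division of 1010100110101 by 11001:
  pos 0: 10101 XOR 11001 = 01100
  pos 1: 11000 XOR 11001 = 00001
  pos 5: 10110 XOR 11001 = 01111
  pos 6: 11111 XOR 11001 = 00110
  pos 8: 11001 XOR 11001 = 00000
Remainder = 0000 (zero — the frame passes the CRC check).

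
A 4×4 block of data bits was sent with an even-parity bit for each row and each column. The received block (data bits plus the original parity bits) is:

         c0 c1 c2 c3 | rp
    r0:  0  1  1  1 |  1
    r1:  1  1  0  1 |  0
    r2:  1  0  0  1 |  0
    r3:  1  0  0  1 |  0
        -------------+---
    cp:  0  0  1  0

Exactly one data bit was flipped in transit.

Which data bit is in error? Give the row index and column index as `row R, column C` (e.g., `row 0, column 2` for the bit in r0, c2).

Recompute each row's even parity and compare to rp:
  r0: data parity 1, sent rp 1 → ok
  r1: data parity 1, sent rp 0 → mismatch
  r2: data parity 0, sent rp 0 → ok
  r3: data parity 0, sent rp 0 → ok
Recompute each column's even parity and compare to cp:
  c0: data parity 1, sent cp 0 → mismatch
  c1: data parity 0, sent cp 0 → ok
  c2: data parity 1, sent cp 1 → ok
  c3: data parity 0, sent cp 0 → ok
Exactly one row (r1) and one column (c0) fail → the flipped bit is at their intersection.

row 1, column 0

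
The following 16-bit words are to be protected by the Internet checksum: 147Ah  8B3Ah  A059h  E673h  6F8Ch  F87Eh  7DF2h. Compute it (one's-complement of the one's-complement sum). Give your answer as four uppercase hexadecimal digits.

F37F

One's-complement addition (fold any carry out of bit 15 back into bit 0):
  0x147A + 0x8B3A = 0x09FB4
  0x9FB4 + 0xA059 = 0x1400D → wrap carry → 0x400E
  0x400E + 0xE673 = 0x12681 → wrap carry → 0x2682
  0x2682 + 0x6F8C = 0x0960E
  0x960E + 0xF87E = 0x18E8C → wrap carry → 0x8E8D
  0x8E8D + 0x7DF2 = 0x10C7F → wrap carry → 0x0C80
One's-complement sum = 0x0C80.
Checksum = ~0x0C80 & 0xFFFF = 0xF37F.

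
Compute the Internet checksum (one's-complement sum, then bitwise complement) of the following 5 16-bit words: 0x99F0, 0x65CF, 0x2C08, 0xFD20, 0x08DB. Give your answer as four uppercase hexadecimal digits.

CE3B

One's-complement addition (fold any carry out of bit 15 back into bit 0):
  0x99F0 + 0x65CF = 0x0FFBF
  0xFFBF + 0x2C08 = 0x12BC7 → wrap carry → 0x2BC8
  0x2BC8 + 0xFD20 = 0x128E8 → wrap carry → 0x28E9
  0x28E9 + 0x08DB = 0x031C4
One's-complement sum = 0x31C4.
Checksum = ~0x31C4 & 0xFFFF = 0xCE3B.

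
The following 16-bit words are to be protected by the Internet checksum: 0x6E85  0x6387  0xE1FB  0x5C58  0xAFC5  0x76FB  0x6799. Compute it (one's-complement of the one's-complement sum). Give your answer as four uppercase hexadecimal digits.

One's-complement addition (fold any carry out of bit 15 back into bit 0):
  0x6E85 + 0x6387 = 0x0D20C
  0xD20C + 0xE1FB = 0x1B407 → wrap carry → 0xB408
  0xB408 + 0x5C58 = 0x11060 → wrap carry → 0x1061
  0x1061 + 0xAFC5 = 0x0C026
  0xC026 + 0x76FB = 0x13721 → wrap carry → 0x3722
  0x3722 + 0x6799 = 0x09EBB
One's-complement sum = 0x9EBB.
Checksum = ~0x9EBB & 0xFFFF = 0x6144.

6144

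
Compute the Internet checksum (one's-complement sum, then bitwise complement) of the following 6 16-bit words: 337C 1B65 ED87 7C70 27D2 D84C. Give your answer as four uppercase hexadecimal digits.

4707

One's-complement addition (fold any carry out of bit 15 back into bit 0):
  0x337C + 0x1B65 = 0x04EE1
  0x4EE1 + 0xED87 = 0x13C68 → wrap carry → 0x3C69
  0x3C69 + 0x7C70 = 0x0B8D9
  0xB8D9 + 0x27D2 = 0x0E0AB
  0xE0AB + 0xD84C = 0x1B8F7 → wrap carry → 0xB8F8
One's-complement sum = 0xB8F8.
Checksum = ~0xB8F8 & 0xFFFF = 0x4707.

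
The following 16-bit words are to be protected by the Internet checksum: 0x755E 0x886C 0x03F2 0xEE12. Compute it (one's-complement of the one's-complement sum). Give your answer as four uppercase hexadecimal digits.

1030

One's-complement addition (fold any carry out of bit 15 back into bit 0):
  0x755E + 0x886C = 0x0FDCA
  0xFDCA + 0x03F2 = 0x101BC → wrap carry → 0x01BD
  0x01BD + 0xEE12 = 0x0EFCF
One's-complement sum = 0xEFCF.
Checksum = ~0xEFCF & 0xFFFF = 0x1030.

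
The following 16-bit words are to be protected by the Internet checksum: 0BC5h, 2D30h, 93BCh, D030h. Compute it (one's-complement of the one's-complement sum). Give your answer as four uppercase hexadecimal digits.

631D

One's-complement addition (fold any carry out of bit 15 back into bit 0):
  0x0BC5 + 0x2D30 = 0x038F5
  0x38F5 + 0x93BC = 0x0CCB1
  0xCCB1 + 0xD030 = 0x19CE1 → wrap carry → 0x9CE2
One's-complement sum = 0x9CE2.
Checksum = ~0x9CE2 & 0xFFFF = 0x631D.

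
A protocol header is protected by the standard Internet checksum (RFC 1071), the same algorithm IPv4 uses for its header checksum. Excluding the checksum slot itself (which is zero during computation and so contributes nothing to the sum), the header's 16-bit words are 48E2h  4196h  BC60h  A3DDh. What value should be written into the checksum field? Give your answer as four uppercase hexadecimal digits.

One's-complement addition (fold any carry out of bit 15 back into bit 0):
  0x48E2 + 0x4196 = 0x08A78
  0x8A78 + 0xBC60 = 0x146D8 → wrap carry → 0x46D9
  0x46D9 + 0xA3DD = 0x0EAB6
One's-complement sum = 0xEAB6.
Checksum = ~0xEAB6 & 0xFFFF = 0x1549.

1549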